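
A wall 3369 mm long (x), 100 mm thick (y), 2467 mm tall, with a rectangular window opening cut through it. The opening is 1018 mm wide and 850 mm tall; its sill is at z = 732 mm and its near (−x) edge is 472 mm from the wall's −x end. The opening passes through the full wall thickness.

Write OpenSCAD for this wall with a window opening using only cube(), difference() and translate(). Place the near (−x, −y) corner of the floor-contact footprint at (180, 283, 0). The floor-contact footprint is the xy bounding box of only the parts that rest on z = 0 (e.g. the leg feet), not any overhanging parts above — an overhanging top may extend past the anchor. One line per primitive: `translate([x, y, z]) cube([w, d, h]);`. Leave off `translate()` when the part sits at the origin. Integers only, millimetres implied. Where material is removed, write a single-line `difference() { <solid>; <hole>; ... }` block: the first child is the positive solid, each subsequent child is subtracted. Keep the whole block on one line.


difference() { translate([180, 283, 0]) cube([3369, 100, 2467]); translate([652, 283, 732]) cube([1018, 100, 850]); }


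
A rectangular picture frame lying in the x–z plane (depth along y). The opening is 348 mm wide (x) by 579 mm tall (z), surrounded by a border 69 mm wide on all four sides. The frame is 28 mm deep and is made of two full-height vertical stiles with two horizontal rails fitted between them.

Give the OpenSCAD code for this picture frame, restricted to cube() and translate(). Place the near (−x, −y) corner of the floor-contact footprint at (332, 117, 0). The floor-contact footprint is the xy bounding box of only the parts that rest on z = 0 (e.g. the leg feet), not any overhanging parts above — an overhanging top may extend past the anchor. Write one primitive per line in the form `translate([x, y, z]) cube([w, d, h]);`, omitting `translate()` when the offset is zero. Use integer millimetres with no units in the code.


translate([332, 117, 0]) cube([69, 28, 717]);
translate([749, 117, 0]) cube([69, 28, 717]);
translate([401, 117, 0]) cube([348, 28, 69]);
translate([401, 117, 648]) cube([348, 28, 69]);


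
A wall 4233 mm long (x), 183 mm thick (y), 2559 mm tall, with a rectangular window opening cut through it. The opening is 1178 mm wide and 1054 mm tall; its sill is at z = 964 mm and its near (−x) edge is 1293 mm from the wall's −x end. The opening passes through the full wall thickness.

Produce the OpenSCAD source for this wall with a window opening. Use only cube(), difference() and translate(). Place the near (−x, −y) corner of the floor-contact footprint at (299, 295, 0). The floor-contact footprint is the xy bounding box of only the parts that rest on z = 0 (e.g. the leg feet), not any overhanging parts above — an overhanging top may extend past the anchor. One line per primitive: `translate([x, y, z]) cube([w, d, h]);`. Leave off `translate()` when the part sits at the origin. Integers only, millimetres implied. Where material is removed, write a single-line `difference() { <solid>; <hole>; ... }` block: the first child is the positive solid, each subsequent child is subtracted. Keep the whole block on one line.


difference() { translate([299, 295, 0]) cube([4233, 183, 2559]); translate([1592, 295, 964]) cube([1178, 183, 1054]); }


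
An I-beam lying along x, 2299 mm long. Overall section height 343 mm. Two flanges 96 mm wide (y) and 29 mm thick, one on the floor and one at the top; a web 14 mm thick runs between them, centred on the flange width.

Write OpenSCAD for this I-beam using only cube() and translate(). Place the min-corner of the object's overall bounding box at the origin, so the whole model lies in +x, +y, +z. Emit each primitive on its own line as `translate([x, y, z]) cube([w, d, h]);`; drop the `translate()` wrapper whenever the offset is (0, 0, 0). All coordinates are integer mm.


cube([2299, 96, 29]);
translate([0, 41, 29]) cube([2299, 14, 285]);
translate([0, 0, 314]) cube([2299, 96, 29]);


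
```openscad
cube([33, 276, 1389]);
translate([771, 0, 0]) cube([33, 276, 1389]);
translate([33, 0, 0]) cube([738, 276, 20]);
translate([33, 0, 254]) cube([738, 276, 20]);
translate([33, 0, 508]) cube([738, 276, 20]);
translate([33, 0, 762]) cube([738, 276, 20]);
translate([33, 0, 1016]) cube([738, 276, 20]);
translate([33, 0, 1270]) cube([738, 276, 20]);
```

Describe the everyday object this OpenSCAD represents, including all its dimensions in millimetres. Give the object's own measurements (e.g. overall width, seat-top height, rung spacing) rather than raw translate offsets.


An open bookshelf. Two side panels, each 33 mm thick, 276 mm deep and 1389 mm tall, stand 804 mm apart (outside-to-outside). Between them sit 6 shelves, each 20 mm thick and 276 mm deep, spanning the full gap between the sides. The bottom shelf rests on the floor (its underside at z = 0) and the clear gap between one shelf's top and the next shelf's underside is 234 mm.


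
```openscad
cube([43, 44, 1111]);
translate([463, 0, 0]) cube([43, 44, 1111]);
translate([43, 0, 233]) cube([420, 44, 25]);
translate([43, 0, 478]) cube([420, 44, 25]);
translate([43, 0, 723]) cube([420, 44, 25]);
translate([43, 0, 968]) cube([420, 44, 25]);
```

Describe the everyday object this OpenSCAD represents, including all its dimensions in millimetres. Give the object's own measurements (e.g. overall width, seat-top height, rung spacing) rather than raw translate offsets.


A straight ladder. Two 43×44 mm vertical rails, 1111 mm tall, stand 506 mm apart (outside-to-outside) with their front faces coplanar on the −y side. 4 rungs, each 44 mm deep and 25 mm tall, span between the inner faces of the rails, front faces flush with the rails. The lowest rung's underside is at z = 233 mm and rungs are spaced 245 mm apart (underside to underside).


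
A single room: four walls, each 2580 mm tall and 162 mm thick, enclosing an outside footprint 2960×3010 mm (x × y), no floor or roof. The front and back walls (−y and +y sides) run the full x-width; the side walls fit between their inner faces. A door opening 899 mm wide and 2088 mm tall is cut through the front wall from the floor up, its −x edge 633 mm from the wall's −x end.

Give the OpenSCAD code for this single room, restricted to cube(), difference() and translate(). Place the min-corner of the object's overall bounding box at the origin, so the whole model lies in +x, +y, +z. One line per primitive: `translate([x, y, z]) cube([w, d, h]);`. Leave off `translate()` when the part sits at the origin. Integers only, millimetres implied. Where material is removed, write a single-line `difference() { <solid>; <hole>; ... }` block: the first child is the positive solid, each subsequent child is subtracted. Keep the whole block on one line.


difference() { cube([2960, 162, 2580]); translate([633, 0, 0]) cube([899, 162, 2088]); }
translate([0, 2848, 0]) cube([2960, 162, 2580]);
translate([0, 162, 0]) cube([162, 2686, 2580]);
translate([2798, 162, 0]) cube([162, 2686, 2580]);


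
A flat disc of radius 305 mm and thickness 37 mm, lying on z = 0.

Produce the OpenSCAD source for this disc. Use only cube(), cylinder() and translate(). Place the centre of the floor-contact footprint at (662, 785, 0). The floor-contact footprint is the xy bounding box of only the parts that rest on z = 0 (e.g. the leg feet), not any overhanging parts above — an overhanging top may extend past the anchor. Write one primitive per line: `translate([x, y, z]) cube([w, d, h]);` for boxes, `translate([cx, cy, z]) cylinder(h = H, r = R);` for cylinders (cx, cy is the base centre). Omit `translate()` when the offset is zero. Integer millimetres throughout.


translate([662, 785, 0]) cylinder(h = 37, r = 305);


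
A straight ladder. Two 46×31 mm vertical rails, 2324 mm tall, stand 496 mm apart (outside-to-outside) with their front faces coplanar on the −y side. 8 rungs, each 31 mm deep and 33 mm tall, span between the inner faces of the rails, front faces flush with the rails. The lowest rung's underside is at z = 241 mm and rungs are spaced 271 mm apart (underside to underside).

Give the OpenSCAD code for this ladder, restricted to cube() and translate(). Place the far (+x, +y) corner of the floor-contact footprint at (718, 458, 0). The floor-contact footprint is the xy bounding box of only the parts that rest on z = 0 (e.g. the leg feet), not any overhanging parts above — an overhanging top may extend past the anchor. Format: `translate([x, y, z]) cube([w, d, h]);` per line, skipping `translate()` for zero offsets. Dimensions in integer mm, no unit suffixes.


// rung span = 496 - 2*46 = 404
// rung[k] z = 241 + k*271
translate([222, 427, 0]) cube([46, 31, 2324]);
translate([672, 427, 0]) cube([46, 31, 2324]);
translate([268, 427, 241]) cube([404, 31, 33]);
translate([268, 427, 512]) cube([404, 31, 33]);
translate([268, 427, 783]) cube([404, 31, 33]);
translate([268, 427, 1054]) cube([404, 31, 33]);
translate([268, 427, 1325]) cube([404, 31, 33]);
translate([268, 427, 1596]) cube([404, 31, 33]);
translate([268, 427, 1867]) cube([404, 31, 33]);
translate([268, 427, 2138]) cube([404, 31, 33]);


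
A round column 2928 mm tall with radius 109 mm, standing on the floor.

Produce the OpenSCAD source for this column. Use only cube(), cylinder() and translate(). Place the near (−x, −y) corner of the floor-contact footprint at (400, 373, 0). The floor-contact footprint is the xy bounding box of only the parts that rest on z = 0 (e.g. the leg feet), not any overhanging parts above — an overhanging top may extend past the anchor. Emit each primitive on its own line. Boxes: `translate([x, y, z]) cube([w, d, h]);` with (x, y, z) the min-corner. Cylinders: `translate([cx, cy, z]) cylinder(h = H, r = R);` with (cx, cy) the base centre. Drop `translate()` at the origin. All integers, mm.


translate([509, 482, 0]) cylinder(h = 2928, r = 109);


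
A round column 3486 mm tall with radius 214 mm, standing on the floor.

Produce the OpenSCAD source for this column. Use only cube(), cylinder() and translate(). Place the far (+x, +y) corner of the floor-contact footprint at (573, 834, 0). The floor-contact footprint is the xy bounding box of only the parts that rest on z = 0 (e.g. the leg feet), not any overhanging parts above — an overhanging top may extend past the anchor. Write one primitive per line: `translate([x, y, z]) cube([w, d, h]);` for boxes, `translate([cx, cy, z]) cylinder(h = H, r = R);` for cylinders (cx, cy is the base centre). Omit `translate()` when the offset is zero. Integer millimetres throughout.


translate([359, 620, 0]) cylinder(h = 3486, r = 214);


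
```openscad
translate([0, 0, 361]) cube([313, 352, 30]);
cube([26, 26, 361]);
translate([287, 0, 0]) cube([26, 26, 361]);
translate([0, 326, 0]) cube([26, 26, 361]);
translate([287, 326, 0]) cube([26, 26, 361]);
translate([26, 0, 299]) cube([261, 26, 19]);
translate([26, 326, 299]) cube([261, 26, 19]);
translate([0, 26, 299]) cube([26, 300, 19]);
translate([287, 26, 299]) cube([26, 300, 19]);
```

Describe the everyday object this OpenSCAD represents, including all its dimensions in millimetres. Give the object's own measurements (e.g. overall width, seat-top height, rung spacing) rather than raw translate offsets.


A simple wooden stool: a rectangular seat 313 mm (x) by 352 mm (y), 30 mm thick, top face at z = 391 mm, on four square legs, each 26×26 mm in cross-section. The legs rest on z = 0, each flush with a corner of the seat. Four stretchers, 26 mm wide and 19 mm tall, connect adjacent legs with their undersides at z = 299 mm, each running between the inner faces of the legs it joins and aligned with the legs' outer faces on the other axis.


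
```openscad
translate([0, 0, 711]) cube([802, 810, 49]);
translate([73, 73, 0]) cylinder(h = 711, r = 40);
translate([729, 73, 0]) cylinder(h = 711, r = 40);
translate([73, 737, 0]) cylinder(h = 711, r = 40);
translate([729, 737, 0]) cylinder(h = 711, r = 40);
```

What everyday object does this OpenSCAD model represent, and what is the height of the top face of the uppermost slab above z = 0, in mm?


A table. The table height is 760 mm.

A 802×810×49 slab sits at z = 711 on four Ø80 mm round legs — a table. The top surface is at 711 + 49 = 760 mm.


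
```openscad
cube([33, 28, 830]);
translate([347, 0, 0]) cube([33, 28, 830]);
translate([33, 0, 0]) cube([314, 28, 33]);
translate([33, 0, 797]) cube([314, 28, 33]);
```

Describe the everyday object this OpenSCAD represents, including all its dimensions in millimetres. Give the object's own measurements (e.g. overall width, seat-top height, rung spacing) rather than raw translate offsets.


A rectangular picture frame lying in the x–z plane (depth along y). The opening is 314 mm wide (x) by 764 mm tall (z), surrounded by a border 33 mm wide on all four sides. The frame is 28 mm deep and is made of two full-height vertical stiles with two horizontal rails fitted between them.


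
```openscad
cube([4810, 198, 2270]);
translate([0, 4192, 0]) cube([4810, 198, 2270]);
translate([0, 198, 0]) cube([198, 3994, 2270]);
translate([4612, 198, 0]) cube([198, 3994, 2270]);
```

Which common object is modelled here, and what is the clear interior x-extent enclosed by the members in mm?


A house (or room) frame. The interior width is 4414 mm.

Four 2270 mm walls enclosing a rectangle with no floor or roof — a room or house frame. Outside width is 4810 mm and wall thickness is 198 mm, so the interior width is 4810 − 2 × 198 = 4414 mm.


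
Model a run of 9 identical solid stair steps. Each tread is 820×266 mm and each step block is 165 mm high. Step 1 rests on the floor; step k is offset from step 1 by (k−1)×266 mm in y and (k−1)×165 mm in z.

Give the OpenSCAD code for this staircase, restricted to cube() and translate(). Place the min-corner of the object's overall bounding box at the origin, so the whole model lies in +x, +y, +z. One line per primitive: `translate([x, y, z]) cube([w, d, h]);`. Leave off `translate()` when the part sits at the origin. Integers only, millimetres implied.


cube([820, 266, 165]);
translate([0, 266, 165]) cube([820, 266, 165]);
translate([0, 532, 330]) cube([820, 266, 165]);
translate([0, 798, 495]) cube([820, 266, 165]);
translate([0, 1064, 660]) cube([820, 266, 165]);
translate([0, 1330, 825]) cube([820, 266, 165]);
translate([0, 1596, 990]) cube([820, 266, 165]);
translate([0, 1862, 1155]) cube([820, 266, 165]);
translate([0, 2128, 1320]) cube([820, 266, 165]);


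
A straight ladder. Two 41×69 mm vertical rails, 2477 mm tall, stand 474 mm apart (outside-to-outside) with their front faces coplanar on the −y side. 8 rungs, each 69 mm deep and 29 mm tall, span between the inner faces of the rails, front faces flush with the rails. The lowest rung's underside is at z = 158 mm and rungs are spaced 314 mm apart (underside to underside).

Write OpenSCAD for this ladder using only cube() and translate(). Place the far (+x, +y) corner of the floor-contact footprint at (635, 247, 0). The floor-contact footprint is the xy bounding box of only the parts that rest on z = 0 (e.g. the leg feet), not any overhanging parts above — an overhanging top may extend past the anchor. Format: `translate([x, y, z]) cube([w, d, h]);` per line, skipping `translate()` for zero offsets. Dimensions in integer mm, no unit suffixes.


// rung span = 474 - 2*41 = 392
// rung[k] z = 158 + k*314
translate([161, 178, 0]) cube([41, 69, 2477]);
translate([594, 178, 0]) cube([41, 69, 2477]);
translate([202, 178, 158]) cube([392, 69, 29]);
translate([202, 178, 472]) cube([392, 69, 29]);
translate([202, 178, 786]) cube([392, 69, 29]);
translate([202, 178, 1100]) cube([392, 69, 29]);
translate([202, 178, 1414]) cube([392, 69, 29]);
translate([202, 178, 1728]) cube([392, 69, 29]);
translate([202, 178, 2042]) cube([392, 69, 29]);
translate([202, 178, 2356]) cube([392, 69, 29]);


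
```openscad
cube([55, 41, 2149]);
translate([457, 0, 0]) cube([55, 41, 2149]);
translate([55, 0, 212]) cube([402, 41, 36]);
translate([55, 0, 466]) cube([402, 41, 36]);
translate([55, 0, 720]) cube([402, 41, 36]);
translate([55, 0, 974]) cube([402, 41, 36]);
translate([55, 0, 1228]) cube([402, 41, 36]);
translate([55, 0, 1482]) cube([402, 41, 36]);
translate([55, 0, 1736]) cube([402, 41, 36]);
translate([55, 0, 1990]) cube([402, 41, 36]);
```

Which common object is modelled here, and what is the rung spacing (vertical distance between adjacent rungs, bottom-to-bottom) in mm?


A ladder. The rung spacing is 254 mm.

Two tall 55×41 posts with 8 short bars between them — a ladder. Adjacent rungs sit at z = 212 and z = 466, so the spacing is 466 − 212 = 254 mm.


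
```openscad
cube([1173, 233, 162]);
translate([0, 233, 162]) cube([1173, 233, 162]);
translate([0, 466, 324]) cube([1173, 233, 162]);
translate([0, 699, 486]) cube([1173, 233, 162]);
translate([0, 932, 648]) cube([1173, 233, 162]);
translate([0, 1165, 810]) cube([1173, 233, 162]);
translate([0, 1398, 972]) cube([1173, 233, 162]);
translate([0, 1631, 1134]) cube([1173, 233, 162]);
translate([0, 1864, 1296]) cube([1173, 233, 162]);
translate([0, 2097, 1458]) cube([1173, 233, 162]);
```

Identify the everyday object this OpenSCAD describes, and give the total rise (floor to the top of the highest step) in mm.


A staircase. The total rise is 1620 mm.

10 identical blocks, each offset up and back from the previous — a staircase. Each step is 162 mm tall and there are 10 of them, so the total rise is 10 × 162 = 1620 mm.


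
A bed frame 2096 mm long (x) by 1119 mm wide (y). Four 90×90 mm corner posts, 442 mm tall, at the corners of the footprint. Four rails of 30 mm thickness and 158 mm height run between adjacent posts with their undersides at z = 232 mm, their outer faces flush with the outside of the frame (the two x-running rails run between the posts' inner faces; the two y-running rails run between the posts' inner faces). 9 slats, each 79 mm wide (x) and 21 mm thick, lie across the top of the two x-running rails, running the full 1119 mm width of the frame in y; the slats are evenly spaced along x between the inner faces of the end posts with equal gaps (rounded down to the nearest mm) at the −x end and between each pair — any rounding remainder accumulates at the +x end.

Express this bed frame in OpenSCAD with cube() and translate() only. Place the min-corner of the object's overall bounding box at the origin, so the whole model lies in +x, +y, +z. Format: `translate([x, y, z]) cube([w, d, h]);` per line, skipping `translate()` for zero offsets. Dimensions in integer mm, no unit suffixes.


// slat z = rail_z + rail_h = 232 + 158 = 390
// slat gap = ⌊(1916 − 9·79) / 10⌋ = 120
cube([90, 90, 442]);
translate([0, 1029, 0]) cube([90, 90, 442]);
translate([2006, 0, 0]) cube([90, 90, 442]);
translate([2006, 1029, 0]) cube([90, 90, 442]);
translate([90, 0, 232]) cube([1916, 30, 158]);
translate([90, 1089, 232]) cube([1916, 30, 158]);
translate([0, 90, 232]) cube([30, 939, 158]);
translate([2066, 90, 232]) cube([30, 939, 158]);
translate([210, 0, 390]) cube([79, 1119, 21]);
translate([409, 0, 390]) cube([79, 1119, 21]);
translate([608, 0, 390]) cube([79, 1119, 21]);
translate([807, 0, 390]) cube([79, 1119, 21]);
translate([1006, 0, 390]) cube([79, 1119, 21]);
translate([1205, 0, 390]) cube([79, 1119, 21]);
translate([1404, 0, 390]) cube([79, 1119, 21]);
translate([1603, 0, 390]) cube([79, 1119, 21]);
translate([1802, 0, 390]) cube([79, 1119, 21]);


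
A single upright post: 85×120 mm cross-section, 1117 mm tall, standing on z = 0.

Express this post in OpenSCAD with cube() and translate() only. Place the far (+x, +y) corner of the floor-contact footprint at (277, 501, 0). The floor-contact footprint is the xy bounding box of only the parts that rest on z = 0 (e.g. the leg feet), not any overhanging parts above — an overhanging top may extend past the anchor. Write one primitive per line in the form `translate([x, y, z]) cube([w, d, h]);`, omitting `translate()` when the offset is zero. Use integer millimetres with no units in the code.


translate([192, 381, 0]) cube([85, 120, 1117]);


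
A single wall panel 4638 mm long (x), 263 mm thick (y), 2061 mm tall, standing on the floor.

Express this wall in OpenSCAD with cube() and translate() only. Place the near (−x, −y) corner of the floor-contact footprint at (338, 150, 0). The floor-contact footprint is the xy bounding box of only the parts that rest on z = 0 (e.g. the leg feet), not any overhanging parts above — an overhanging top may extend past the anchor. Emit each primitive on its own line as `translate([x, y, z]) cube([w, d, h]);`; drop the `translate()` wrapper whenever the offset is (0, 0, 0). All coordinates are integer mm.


translate([338, 150, 0]) cube([4638, 263, 2061]);


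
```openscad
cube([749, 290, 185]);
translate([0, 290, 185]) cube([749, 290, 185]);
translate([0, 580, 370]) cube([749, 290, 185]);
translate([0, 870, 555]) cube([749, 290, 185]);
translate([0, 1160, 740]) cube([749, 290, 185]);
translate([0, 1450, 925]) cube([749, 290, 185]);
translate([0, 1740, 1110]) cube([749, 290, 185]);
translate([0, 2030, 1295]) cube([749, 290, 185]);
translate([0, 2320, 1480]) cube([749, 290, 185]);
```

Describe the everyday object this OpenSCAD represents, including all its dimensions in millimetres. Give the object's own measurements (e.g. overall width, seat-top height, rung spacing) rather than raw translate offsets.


A straight staircase of 9 solid steps. Each step is 749 mm wide (x), 290 mm deep (y, the going) and 185 mm tall (the rise). The first step rests on the floor; each subsequent step sits one going further in +y and one rise higher in +z, directly behind and above the previous step with no overlap.


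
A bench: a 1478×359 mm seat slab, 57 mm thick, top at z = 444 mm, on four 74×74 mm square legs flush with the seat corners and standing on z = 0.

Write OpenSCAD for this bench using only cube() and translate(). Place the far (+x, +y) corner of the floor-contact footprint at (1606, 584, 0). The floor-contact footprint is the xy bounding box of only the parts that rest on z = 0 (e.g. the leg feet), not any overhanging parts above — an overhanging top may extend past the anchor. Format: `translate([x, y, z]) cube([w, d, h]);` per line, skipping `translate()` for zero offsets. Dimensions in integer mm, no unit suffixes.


translate([128, 225, 387]) cube([1478, 359, 57]);
translate([128, 225, 0]) cube([74, 74, 387]);
translate([128, 510, 0]) cube([74, 74, 387]);
translate([1532, 225, 0]) cube([74, 74, 387]);
translate([1532, 510, 0]) cube([74, 74, 387]);


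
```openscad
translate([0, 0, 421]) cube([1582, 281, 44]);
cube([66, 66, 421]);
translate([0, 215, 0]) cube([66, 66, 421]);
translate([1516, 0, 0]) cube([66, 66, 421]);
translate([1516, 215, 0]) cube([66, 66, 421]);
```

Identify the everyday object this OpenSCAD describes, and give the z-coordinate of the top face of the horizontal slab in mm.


A bench. The seat-top height is 465 mm.

A long slab on four corner posts — a bench. The slab sits at z = 421 with thickness 44, so the top is 421 + 44 = 465 mm.


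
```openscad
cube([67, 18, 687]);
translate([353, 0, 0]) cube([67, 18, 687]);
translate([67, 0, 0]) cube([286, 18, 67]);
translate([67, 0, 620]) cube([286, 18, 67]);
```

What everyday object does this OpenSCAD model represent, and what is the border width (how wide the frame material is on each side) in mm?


A picture frame. The border width is 67 mm.

Four thin pieces enclosing a rectangular opening — a picture frame. The two full-height stiles are 687 mm tall; the top rail sits at z = 620 and is 67 mm tall, so the border above the opening is 687 − 620 = 67 mm, matching the stile x-width.


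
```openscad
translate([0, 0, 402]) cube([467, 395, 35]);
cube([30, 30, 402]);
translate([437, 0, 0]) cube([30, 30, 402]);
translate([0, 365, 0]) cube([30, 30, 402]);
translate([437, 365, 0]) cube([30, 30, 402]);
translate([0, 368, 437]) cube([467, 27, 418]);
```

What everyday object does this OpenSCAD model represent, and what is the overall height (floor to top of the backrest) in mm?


A chair. The overall height is 855 mm.

A slab on four corner posts with a tall panel at the back — a chair. The seat slab sits at z = 402 with thickness 35, and the 418 mm backrest starts at the seat top, so the overall height is 402 + 35 + 418 = 855 mm.


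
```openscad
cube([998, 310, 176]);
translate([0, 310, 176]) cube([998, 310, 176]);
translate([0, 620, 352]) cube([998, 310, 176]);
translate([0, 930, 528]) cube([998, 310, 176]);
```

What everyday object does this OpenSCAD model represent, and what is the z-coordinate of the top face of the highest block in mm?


A staircase. The total rise is 704 mm.

4 identical blocks, each offset up and back from the previous — a staircase. Each step is 176 mm tall and there are 4 of them, so the total rise is 4 × 176 = 704 mm.


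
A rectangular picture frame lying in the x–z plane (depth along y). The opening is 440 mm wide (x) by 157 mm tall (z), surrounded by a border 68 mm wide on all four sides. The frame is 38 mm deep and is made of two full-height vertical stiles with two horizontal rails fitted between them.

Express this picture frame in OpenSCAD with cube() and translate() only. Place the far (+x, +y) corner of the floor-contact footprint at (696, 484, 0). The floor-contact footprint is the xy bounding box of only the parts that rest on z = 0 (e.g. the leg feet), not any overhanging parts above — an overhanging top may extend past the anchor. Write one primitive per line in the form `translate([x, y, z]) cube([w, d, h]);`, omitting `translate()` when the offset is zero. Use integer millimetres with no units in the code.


translate([120, 446, 0]) cube([68, 38, 293]);
translate([628, 446, 0]) cube([68, 38, 293]);
translate([188, 446, 0]) cube([440, 38, 68]);
translate([188, 446, 225]) cube([440, 38, 68]);


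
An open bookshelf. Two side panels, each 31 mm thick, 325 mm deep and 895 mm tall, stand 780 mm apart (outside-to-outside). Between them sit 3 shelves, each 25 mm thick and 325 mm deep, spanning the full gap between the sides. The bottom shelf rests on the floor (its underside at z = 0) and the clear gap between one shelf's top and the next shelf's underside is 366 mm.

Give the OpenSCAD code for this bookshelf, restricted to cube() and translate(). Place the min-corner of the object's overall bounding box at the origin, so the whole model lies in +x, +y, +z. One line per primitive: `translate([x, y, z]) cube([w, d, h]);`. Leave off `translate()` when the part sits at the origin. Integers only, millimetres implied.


cube([31, 325, 895]);
translate([749, 0, 0]) cube([31, 325, 895]);
translate([31, 0, 0]) cube([718, 325, 25]);
translate([31, 0, 391]) cube([718, 325, 25]);
translate([31, 0, 782]) cube([718, 325, 25]);


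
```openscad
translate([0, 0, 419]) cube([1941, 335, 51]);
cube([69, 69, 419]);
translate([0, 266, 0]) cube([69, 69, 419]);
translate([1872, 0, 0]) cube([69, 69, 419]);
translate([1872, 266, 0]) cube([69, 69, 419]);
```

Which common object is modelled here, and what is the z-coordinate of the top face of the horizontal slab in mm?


A bench. The seat-top height is 470 mm.

A long slab on four corner posts — a bench. The slab sits at z = 419 with thickness 51, so the top is 419 + 51 = 470 mm.


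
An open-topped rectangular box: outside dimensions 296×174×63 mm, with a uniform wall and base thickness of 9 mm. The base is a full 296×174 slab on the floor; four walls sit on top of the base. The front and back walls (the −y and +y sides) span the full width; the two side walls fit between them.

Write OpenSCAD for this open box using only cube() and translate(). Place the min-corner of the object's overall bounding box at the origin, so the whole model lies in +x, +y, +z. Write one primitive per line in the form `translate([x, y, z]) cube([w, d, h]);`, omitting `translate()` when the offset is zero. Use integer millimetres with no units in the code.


cube([296, 174, 9]);
translate([0, 0, 9]) cube([296, 9, 54]);
translate([0, 165, 9]) cube([296, 9, 54]);
translate([0, 9, 9]) cube([9, 156, 54]);
translate([287, 9, 9]) cube([9, 156, 54]);


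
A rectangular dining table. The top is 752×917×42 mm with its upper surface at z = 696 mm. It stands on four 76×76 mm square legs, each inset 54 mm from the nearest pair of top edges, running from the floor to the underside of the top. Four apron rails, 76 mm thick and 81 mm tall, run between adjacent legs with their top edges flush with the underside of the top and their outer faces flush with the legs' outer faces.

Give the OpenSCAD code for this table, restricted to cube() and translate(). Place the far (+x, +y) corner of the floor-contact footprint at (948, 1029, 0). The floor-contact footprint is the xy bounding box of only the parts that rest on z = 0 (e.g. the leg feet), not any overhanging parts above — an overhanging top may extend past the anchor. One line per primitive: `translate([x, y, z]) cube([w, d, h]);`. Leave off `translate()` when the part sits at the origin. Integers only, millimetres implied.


translate([250, 166, 654]) cube([752, 917, 42]);
translate([304, 220, 0]) cube([76, 76, 654]);
translate([872, 220, 0]) cube([76, 76, 654]);
translate([304, 953, 0]) cube([76, 76, 654]);
translate([872, 953, 0]) cube([76, 76, 654]);
translate([380, 220, 573]) cube([492, 76, 81]);
translate([380, 953, 573]) cube([492, 76, 81]);
translate([304, 296, 573]) cube([76, 657, 81]);
translate([872, 296, 573]) cube([76, 657, 81]);


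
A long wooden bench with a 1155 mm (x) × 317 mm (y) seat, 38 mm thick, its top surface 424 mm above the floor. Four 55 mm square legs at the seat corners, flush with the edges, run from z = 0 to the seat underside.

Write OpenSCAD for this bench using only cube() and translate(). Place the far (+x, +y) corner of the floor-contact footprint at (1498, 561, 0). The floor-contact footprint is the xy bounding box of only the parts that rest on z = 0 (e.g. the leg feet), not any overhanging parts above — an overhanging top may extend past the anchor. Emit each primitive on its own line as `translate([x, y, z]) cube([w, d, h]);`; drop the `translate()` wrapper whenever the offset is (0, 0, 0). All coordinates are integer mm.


// leg_h = 424 − 38 = 386
translate([343, 244, 386]) cube([1155, 317, 38]);
translate([343, 244, 0]) cube([55, 55, 386]);
translate([343, 506, 0]) cube([55, 55, 386]);
translate([1443, 244, 0]) cube([55, 55, 386]);
translate([1443, 506, 0]) cube([55, 55, 386]);


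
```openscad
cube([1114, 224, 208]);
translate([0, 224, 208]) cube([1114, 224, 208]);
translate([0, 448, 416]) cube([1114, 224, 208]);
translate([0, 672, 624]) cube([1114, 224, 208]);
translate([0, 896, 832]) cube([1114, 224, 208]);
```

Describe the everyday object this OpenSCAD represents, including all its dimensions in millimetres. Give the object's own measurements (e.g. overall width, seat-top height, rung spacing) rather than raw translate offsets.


A straight staircase of 5 solid steps. Each step is 1114 mm wide (x), 224 mm deep (y, the going) and 208 mm tall (the rise). The first step rests on the floor; each subsequent step sits one going further in +y and one rise higher in +z, directly behind and above the previous step with no overlap.


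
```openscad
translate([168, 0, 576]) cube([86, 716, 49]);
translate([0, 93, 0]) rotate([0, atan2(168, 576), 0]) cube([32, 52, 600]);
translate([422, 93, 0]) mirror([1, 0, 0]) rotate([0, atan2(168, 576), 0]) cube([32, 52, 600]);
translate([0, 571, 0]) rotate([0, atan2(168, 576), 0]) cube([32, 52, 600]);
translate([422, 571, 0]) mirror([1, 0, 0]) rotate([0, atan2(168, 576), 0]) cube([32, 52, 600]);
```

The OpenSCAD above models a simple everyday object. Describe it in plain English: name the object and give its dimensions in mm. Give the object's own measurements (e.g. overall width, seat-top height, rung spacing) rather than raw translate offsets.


A sawhorse. A 86×716×49 mm beam (x, y, z) sits on two A-frame leg pairs. Each pair is two raked legs of 32×52 mm section (52 mm along y) splaying symmetrically in x. Each leg rises 576 mm vertically over 168 mm of horizontal reach and is 600 mm long along its own axis. Every leg's outer bottom edge rests on the floor and its outer top edge meets a bottom edge of the beam — the left legs (tilting toward +x) meet the beam's −x bottom edge, the right legs (their mirror images, tilting toward −x) meet its +x bottom edge — so the leg tops tuck under the beam, the beam's underside is 576 mm above the floor, and the feet are 422 mm apart outside-to-outside with the beam centred between them. The two leg pairs are set in 93 mm from either end of the beam.


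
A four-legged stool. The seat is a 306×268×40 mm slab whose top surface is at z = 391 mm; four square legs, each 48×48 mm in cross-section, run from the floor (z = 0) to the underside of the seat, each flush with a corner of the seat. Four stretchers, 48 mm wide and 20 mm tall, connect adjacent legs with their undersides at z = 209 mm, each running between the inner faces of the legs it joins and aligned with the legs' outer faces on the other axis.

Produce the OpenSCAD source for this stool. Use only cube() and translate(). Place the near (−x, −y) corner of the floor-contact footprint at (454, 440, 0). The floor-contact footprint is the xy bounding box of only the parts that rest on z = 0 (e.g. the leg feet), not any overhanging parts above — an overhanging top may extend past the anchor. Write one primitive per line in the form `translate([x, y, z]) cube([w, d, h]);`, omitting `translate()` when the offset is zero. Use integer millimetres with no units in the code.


translate([454, 440, 351]) cube([306, 268, 40]);
translate([454, 440, 0]) cube([48, 48, 351]);
translate([712, 440, 0]) cube([48, 48, 351]);
translate([454, 660, 0]) cube([48, 48, 351]);
translate([712, 660, 0]) cube([48, 48, 351]);
translate([502, 440, 209]) cube([210, 48, 20]);
translate([502, 660, 209]) cube([210, 48, 20]);
translate([454, 488, 209]) cube([48, 172, 20]);
translate([712, 488, 209]) cube([48, 172, 20]);


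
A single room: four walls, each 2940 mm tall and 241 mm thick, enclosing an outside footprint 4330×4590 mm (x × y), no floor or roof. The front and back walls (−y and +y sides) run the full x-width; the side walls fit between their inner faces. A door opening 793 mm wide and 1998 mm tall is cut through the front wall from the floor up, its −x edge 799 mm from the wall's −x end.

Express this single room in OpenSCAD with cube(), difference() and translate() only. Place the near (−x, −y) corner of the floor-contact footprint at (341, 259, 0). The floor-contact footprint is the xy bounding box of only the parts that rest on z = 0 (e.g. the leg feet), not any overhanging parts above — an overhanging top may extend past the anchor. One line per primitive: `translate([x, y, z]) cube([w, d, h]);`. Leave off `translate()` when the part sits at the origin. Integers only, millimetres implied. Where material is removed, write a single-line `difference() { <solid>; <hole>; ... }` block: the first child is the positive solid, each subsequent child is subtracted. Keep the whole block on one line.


difference() { translate([341, 259, 0]) cube([4330, 241, 2940]); translate([1140, 259, 0]) cube([793, 241, 1998]); }
translate([341, 4608, 0]) cube([4330, 241, 2940]);
translate([341, 500, 0]) cube([241, 4108, 2940]);
translate([4430, 500, 0]) cube([241, 4108, 2940]);


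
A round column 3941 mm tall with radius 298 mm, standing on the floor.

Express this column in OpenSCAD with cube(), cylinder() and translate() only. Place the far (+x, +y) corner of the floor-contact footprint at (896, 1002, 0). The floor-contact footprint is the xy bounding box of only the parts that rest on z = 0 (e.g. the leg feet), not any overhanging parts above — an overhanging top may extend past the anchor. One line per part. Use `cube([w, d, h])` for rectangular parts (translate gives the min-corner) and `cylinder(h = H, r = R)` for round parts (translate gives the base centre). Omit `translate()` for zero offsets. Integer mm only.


translate([598, 704, 0]) cylinder(h = 3941, r = 298);


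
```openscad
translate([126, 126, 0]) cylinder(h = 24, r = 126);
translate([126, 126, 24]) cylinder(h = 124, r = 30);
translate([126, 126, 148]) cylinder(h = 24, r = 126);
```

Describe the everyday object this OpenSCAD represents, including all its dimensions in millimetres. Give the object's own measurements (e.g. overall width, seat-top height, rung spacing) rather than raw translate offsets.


A spool: two coaxial disc flanges of radius 126 mm and thickness 24 mm, joined by a core cylinder of radius 30 mm and height 124 mm. The lower flange rests on z = 0 and the three cylinders share a vertical axis.


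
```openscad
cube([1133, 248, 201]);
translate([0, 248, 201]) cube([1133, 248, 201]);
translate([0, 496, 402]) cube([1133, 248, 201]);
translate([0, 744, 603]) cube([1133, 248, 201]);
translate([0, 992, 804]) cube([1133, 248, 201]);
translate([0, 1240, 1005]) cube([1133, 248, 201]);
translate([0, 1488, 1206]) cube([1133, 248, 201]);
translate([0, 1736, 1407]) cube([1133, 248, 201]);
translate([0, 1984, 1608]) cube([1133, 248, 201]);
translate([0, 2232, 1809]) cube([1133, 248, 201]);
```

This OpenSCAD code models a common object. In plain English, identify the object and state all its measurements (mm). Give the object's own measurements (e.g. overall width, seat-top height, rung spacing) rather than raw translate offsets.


A straight staircase of 10 solid steps. Each step is 1133 mm wide (x), 248 mm deep (y, the going) and 201 mm tall (the rise). The first step rests on the floor; each subsequent step sits one going further in +y and one rise higher in +z, directly behind and above the previous step with no overlap.


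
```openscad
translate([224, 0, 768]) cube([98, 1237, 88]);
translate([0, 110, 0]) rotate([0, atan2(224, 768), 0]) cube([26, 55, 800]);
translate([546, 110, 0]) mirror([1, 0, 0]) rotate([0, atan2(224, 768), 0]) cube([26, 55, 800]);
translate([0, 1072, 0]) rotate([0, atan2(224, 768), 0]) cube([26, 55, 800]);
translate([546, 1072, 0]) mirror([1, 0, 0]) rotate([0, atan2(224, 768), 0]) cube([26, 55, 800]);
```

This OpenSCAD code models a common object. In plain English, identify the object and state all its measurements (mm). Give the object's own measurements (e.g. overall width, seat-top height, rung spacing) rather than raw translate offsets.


A sawhorse. A 98×1237×88 mm beam (x, y, z) sits on two A-frame leg pairs. Each pair is two raked legs of 26×55 mm section (55 mm along y) splaying symmetrically in x. Each leg rises 768 mm vertically over 224 mm of horizontal reach and is 800 mm long along its own axis. Every leg's outer bottom edge rests on the floor and its outer top edge meets a bottom edge of the beam — the left legs (tilting toward +x) meet the beam's −x bottom edge, the right legs (their mirror images, tilting toward −x) meet its +x bottom edge — so the leg tops tuck under the beam, the beam's underside is 768 mm above the floor, and the feet are 546 mm apart outside-to-outside with the beam centred between them. The two leg pairs are set in 110 mm from either end of the beam.


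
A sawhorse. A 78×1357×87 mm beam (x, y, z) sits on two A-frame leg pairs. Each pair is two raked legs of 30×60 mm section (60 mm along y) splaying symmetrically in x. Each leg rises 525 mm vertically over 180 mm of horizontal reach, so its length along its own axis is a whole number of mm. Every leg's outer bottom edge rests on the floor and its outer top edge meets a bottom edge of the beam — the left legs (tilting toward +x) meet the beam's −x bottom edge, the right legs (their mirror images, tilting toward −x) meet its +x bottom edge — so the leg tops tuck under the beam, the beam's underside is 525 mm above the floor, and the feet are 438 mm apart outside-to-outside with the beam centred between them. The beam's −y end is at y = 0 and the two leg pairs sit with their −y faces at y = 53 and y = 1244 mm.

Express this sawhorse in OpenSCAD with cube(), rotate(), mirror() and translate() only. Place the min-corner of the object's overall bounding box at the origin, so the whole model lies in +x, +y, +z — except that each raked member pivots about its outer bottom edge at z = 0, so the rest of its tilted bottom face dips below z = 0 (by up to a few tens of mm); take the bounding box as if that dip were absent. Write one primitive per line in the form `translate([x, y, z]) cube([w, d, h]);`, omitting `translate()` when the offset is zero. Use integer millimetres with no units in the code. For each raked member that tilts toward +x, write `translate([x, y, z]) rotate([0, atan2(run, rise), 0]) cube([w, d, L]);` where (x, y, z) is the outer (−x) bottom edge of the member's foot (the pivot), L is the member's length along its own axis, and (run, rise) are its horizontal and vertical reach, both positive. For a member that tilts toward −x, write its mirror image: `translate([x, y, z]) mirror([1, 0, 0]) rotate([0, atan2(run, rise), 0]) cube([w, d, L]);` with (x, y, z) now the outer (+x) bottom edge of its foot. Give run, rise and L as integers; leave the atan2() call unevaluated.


translate([180, 0, 525]) cube([78, 1357, 87]);
translate([0, 53, 0]) rotate([0, atan2(180, 525), 0]) cube([30, 60, 555]);
translate([438, 53, 0]) mirror([1, 0, 0]) rotate([0, atan2(180, 525), 0]) cube([30, 60, 555]);
translate([0, 1244, 0]) rotate([0, atan2(180, 525), 0]) cube([30, 60, 555]);
translate([438, 1244, 0]) mirror([1, 0, 0]) rotate([0, atan2(180, 525), 0]) cube([30, 60, 555]);
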